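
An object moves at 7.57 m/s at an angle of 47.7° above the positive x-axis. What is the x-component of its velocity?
vₓ = v cos(θ) = 7.57 × cos(47.7°) = 5.09 m/s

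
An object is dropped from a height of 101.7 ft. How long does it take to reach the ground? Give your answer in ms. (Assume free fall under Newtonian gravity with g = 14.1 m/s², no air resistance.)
t = √(2h/g) (with unit conversion) = 2097.0 ms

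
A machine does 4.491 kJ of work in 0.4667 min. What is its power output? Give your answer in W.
P = W/t = 4491 J / 28 s = 160.4 W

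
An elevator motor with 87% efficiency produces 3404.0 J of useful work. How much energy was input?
W_in = W_out/η = 3404.0/0.87 = 3912.6 J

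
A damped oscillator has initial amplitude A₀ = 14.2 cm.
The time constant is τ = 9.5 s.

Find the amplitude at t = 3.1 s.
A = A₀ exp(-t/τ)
A = A₀ exp(−t/τ) = 14.2×exp(−3.1/9.5) = 10.25 cm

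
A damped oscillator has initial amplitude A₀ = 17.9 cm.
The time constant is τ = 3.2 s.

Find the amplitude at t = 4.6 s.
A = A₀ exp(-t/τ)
A = A₀ exp(−t/τ) = 17.9×exp(−4.6/3.2) = 4.252 cm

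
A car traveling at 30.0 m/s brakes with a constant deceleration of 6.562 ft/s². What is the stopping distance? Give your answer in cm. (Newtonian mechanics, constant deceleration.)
d = v₀² / (2a) (with unit conversion) = 22500.0 cm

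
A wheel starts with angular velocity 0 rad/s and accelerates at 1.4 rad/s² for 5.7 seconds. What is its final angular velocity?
ω = ω₀ + αt = 0 + 1.4 × 5.7 = 7.98 rad/s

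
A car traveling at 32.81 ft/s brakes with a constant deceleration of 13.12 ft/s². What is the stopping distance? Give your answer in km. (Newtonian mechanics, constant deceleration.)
d = v₀² / (2a) (with unit conversion) = 0.0125 km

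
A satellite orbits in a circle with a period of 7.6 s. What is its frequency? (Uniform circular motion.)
f = 1/T = 1/7.6 = 0.1316 Hz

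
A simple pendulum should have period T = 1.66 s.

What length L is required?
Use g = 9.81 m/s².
T = 2π√(L/g) → L = g(T/2π)² = 9.81×(1.66/2π)² = 0.6847 m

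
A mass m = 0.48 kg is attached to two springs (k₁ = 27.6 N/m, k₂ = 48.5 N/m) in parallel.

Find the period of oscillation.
k_eq = k₁+k₂ = 76.1 N/m
T = 2π√(m/k_eq) = 2π√(0.48/76.1) = 0.499 s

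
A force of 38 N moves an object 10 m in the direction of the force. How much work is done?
W = Fd = 38×10 = 380.0 J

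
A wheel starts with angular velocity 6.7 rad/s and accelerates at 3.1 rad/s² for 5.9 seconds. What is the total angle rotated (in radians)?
θ = ω₀t + ½αt² = 6.7×5.9 + ½×3.1×5.9² = 93.49 rad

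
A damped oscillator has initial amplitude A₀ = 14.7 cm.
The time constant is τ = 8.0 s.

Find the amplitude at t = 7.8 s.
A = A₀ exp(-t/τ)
A = A₀ exp(−t/τ) = 14.7×exp(−7.8/8.0) = 5.545 cm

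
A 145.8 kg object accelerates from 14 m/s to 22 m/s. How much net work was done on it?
W_net = ΔKE = ½m(v₂² − v₁²) = ½×145.8×(22² − 14²) = 20995.2 J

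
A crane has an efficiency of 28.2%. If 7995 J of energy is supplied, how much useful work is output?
W_out = η × W_in = 0.282 × 7995 = 2254.6 J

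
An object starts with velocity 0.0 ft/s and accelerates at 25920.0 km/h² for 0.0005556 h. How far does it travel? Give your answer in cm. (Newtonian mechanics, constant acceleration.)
d = v₀t + ½at² (with unit conversion) = 400.1 cm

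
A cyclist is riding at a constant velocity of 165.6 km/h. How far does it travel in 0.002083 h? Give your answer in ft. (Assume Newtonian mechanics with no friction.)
d = vt (with unit conversion) = 1132.0 ft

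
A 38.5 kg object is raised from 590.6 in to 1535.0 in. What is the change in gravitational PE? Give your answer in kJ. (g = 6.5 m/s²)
ΔPE = mg(h₂ − h₁) = 38.5 kg × 6.5 m/s² × (38.99 − 15) m = 6003 J = 6.003 kJ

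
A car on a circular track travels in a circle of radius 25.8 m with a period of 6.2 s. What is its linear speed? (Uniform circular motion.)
v = 2πr/T = 2π×25.8/6.2 = 26.15 m/s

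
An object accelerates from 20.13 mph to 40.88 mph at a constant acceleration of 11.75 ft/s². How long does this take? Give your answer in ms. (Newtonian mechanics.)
t = (v - v₀)/a (with unit conversion) = 2590.0 ms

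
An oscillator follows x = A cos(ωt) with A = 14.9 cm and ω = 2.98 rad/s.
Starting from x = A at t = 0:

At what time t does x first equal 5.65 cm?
cos(ωt) = x/A = 5.65/14.9 = 0.3792
ωt = arccos(0.3792) = 1.182 rad
t = 1.182/2.98 = 0.3966 s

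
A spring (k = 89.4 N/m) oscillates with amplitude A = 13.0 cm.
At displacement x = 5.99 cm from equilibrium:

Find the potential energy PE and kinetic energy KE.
E_total = ½kA² = ½×89.4×(0.13)² = 0.7554 J
PE = ½kx² = ½×89.4×(0.0599)² = 0.1604 J
KE = E_total − PE = 0.595 J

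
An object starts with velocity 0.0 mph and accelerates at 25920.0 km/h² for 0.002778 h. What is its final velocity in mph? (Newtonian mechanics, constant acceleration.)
v = v₀ + at (with unit conversion) = 44.74 mph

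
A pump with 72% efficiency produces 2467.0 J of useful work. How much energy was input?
W_in = W_out/η = 2467.0/0.72 = 3426.4 J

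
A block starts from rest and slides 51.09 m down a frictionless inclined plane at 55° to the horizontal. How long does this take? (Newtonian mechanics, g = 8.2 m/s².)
a = g sin(θ) = 8.2 × sin(55°) = 6.72 m/s²
t = √(2d/a) = √(2 × 51.09 / 6.72) = 3.9 s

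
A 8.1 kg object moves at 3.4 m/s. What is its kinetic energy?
KE = ½mv² = ½×8.1×3.4² = 46.818 J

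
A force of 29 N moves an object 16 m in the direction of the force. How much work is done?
W = Fd = 29×16 = 464.0 J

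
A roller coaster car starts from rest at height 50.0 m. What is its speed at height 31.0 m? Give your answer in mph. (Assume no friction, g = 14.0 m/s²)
mgh₁ = ½mv₂² + mgh₂ → v₂ = √(2g(h₁−h₂)) = √(2×14.0×(50−31)) = 23.07 m/s = 51.6 mph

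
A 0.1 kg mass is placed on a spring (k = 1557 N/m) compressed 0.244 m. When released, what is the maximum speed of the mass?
½kx² = ½mv² → v = x√(k/m) = 0.244×√(1557/0.1) = 30.45 m/s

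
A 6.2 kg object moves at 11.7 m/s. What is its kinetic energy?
KE = ½mv² = ½×6.2×11.7² = 424.359 J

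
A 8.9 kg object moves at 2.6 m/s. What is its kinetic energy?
KE = ½mv² = ½×8.9×2.6² = 30.082 J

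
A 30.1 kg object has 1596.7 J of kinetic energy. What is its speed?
KE = ½mv² → v = √(2KE/m) = √(2×1596.7/30.1) = 10.3 m/s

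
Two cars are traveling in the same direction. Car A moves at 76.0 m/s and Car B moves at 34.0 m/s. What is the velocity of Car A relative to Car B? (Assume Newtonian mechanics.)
v_rel = v_A - v_B = 76.0 - 34.0 = 42.0 m/s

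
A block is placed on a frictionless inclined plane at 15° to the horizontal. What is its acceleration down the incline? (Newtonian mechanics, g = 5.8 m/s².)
a = g sin(θ) = 5.8 × sin(15°) = 5.8 × 0.2588 = 1.5 m/s²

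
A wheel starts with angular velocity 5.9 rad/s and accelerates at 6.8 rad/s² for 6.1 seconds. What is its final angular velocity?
ω = ω₀ + αt = 5.9 + 6.8 × 6.1 = 47.38 rad/s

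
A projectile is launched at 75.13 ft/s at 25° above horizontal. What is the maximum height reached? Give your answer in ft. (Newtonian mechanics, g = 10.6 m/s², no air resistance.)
H = v₀²sin²(θ)/(2g) (with unit conversion) = 14.49 ft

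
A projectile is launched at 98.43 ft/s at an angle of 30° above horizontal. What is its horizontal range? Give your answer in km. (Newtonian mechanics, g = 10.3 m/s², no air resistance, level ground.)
R = v₀² sin(2θ) / g (with unit conversion) = 0.07568 km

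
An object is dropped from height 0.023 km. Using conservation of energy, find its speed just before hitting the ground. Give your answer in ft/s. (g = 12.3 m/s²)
mgh = ½mv² → v = √(2gh) = √(2×12.3×23) = 23.79 m/s = 78.04 ft/s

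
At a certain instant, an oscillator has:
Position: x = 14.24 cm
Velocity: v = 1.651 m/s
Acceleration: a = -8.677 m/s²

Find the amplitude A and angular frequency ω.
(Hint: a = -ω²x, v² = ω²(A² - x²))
a = −ω²x → ω = √(|a|/x) = √(8.677/0.1424) = 7.806 rad/s
v² = ω²(A² − x²) → A = √(x² + v²/ω²) = √(0.1424² + 1.651²/7.806²) = 0.255 m = 25.5 cm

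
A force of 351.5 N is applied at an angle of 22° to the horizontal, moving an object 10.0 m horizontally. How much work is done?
W = Fd cosθ = 351.5×10.0×cos(22°) = 3259.1 J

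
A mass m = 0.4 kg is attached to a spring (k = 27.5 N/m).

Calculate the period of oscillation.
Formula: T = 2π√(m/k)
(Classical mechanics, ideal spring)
T = 2π√(m/k) = 2π√(0.4/27.5) = 0.7578 s; f = 1/T = 1.32 Hz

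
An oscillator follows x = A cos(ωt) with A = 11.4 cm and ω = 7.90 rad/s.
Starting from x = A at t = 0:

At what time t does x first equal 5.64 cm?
cos(ωt) = x/A = 5.64/11.4 = 0.4947
ωt = arccos(0.4947) = 1.053 rad
t = 1.053/7.9 = 0.1333 s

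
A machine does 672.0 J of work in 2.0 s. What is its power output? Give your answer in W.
P = W/t = 672 J / 2 s = 336 W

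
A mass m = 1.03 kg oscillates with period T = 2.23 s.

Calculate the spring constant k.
T = 2π√(m/k) → k = m(2π/T)² = 1.03×(2π/2.23)² = 8.177 N/m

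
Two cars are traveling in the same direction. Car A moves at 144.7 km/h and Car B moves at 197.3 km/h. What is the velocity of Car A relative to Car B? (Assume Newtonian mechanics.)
v_rel = v_A - v_B = 144.7 - 197.3 = -52.6 km/h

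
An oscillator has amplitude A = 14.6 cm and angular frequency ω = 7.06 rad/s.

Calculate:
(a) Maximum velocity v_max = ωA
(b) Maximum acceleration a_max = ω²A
v_max = ωA = 7.06×0.146 = 1.031 m/s
a_max = ω²A = 7.06²×0.146 = 7.277 m/s²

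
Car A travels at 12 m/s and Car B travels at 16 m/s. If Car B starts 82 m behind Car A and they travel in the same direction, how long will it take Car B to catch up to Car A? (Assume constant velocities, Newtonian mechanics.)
Relative speed: v_rel = 16 - 12 = 4 m/s
Time to catch: t = d₀/v_rel = 82/4 = 20.5 s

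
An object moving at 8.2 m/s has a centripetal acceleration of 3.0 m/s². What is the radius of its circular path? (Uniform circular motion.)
r = v²/a_c = 8.2²/3.0 = 22.41 m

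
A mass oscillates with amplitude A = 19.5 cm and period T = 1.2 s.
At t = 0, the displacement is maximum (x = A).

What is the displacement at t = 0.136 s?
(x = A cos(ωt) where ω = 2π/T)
ω = 2π/T = 2π/1.2 = 5.236 rad/s
x = A cos(ωt) = 19.5×cos(5.236×0.136) = 14.76 cm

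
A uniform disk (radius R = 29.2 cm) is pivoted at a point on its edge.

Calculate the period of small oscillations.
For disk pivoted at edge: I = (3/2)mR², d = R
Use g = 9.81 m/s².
I/m = (3/2)R² = 0.1279 m²; d = R = 0.292 m
T = 2π√((3/2)R²/(gR)) = 2π√(3R/(2g)) = 1.328 s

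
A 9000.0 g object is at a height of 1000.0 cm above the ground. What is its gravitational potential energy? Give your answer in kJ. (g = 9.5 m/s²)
PE = mgh = 9 kg × 9.5 m/s² × 10 m = 855 J = 0.855 kJ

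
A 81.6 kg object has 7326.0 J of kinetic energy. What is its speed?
KE = ½mv² → v = √(2KE/m) = √(2×7326.0/81.6) = 13.4 m/s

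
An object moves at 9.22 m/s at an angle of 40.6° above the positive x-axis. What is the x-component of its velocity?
vₓ = v cos(θ) = 9.22 × cos(40.6°) = 7.0 m/s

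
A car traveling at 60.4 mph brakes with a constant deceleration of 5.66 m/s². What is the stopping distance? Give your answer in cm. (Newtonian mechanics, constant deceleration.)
d = v₀² / (2a) (with unit conversion) = 6441.0 cm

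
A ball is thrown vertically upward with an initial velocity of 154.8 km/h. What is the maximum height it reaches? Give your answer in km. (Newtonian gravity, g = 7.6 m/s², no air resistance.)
h_max = v₀²/(2g) (with unit conversion) = 0.1216 km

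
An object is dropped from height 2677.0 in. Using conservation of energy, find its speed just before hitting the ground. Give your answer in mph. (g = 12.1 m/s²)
mgh = ½mv² → v = √(2gh) = √(2×12.1×68) = 40.56 m/s = 90.74 mph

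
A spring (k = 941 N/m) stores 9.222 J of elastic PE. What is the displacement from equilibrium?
PE = ½kx² → x = √(2PE/k) = √(2×9.222/941) = 0.14 m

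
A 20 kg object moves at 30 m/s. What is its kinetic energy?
KE = ½mv² = ½×20×30² = 9000.0 J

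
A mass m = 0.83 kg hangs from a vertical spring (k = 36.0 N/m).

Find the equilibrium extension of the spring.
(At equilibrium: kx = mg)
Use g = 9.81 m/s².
x_eq = mg/k = 0.83×9.81/36.0 = 0.2262 m = 22.62 cm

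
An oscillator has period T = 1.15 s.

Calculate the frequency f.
f = 1/T = 1/1.15 = 0.8696 Hz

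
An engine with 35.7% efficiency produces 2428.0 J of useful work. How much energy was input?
W_in = W_out/η = 2428.0/0.357 = 6801.1 J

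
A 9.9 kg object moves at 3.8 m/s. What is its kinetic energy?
KE = ½mv² = ½×9.9×3.8² = 71.478 J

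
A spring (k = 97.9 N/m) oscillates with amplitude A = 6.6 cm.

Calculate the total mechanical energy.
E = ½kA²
E = ½kA² = ½×97.9×(0.066)² = 0.2132 J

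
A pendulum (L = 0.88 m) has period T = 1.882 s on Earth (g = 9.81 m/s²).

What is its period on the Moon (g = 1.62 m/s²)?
T = 2π√(L/g), so T_moon/T_earth = √(g_earth/g_moon)
T_moon = 2π√(0.88/1.62) = 4.631 s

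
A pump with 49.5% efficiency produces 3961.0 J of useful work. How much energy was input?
W_in = W_out/η = 3961.0/0.495 = 8002.0 J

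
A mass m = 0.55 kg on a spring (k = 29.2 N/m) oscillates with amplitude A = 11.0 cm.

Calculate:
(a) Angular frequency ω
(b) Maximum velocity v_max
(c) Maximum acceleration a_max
ω = √(k/m) = √(29.2/0.55) = 7.286 rad/s
v_max = ωA = 7.286×0.11 = 0.8015 m/s
a_max = ω²A = 7.286²×0.11 = 5.84 m/s²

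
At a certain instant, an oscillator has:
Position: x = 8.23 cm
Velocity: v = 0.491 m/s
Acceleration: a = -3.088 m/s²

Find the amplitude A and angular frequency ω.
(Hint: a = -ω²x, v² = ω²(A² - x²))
a = −ω²x → ω = √(|a|/x) = √(3.088/0.0823) = 6.125 rad/s
v² = ω²(A² − x²) → A = √(x² + v²/ω²) = √(0.0823² + 0.491²/6.125²) = 0.1149 m = 11.49 cm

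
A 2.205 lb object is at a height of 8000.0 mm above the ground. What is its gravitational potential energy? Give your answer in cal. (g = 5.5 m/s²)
PE = mgh = 1 kg × 5.5 m/s² × 8 m = 44.01 J = 10.52 cal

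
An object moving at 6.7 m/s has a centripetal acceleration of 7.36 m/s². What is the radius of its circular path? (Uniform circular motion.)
r = v²/a_c = 6.7²/7.36 = 6.1 m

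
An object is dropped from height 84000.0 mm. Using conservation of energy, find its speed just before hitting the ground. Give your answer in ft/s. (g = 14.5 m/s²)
mgh = ½mv² → v = √(2gh) = √(2×14.5×84) = 49.36 m/s = 161.9 ft/s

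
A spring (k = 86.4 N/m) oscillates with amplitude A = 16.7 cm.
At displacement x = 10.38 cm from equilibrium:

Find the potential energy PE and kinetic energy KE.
E_total = ½kA² = ½×86.4×(0.167)² = 1.205 J
PE = ½kx² = ½×86.4×(0.1038)² = 0.4655 J
KE = E_total − PE = 0.7393 J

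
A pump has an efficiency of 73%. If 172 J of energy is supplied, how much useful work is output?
W_out = η × W_in = 0.73 × 172 = 125.56 J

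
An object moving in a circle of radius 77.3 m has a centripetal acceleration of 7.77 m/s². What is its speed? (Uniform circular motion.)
v = √(a_c × r) = √(7.77 × 77.3) = 24.51 m/s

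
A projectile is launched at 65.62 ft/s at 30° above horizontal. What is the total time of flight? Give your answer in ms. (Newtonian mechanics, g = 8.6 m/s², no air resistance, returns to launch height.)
T = 2v₀sin(θ)/g (with unit conversion) = 2326.0 ms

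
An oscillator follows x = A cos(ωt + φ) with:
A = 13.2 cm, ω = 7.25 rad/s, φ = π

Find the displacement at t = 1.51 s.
x = A cos(ωt + φ) = 13.2×cos(7.25×1.51 + π) = 0.6343 cm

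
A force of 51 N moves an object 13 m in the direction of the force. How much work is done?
W = Fd = 51×13 = 663.0 J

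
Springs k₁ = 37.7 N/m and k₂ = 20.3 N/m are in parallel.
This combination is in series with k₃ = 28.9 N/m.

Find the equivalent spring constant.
k₁₂ = k₁ + k₂ = 58 N/m (parallel)
1/k_eq = 1/k₁₂ + 1/k₃ → k_eq = 19.29 N/m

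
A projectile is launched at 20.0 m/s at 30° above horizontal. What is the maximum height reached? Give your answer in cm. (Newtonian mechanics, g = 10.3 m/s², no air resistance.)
H = v₀²sin²(θ)/(2g) (with unit conversion) = 485.4 cm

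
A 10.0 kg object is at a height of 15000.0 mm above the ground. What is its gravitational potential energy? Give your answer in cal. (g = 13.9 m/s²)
PE = mgh = 10 kg × 13.9 m/s² × 15 m = 2085 J = 498.3 cal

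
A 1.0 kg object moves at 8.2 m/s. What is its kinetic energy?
KE = ½mv² = ½×1.0×8.2² = 33.62 J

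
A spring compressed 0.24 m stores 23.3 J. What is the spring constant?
PE = ½kx² → k = 2PE/x² = 2×23.3/0.24² = 809.0 N/m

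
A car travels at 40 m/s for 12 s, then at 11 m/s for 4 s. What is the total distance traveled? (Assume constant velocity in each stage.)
d₁ = v₁t₁ = 40 × 12 = 480 m
d₂ = v₂t₂ = 11 × 4 = 44 m
d_total = 480 + 44 = 524 m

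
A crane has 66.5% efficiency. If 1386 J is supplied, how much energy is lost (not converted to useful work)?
W_out = η × W_in = 0.665×1386 = 921.69 J
W_lost = W_in − W_out = 1386 − 921.69 = 464.31 J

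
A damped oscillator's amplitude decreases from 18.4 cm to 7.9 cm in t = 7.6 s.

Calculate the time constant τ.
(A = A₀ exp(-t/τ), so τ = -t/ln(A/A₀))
A/A₀ = 7.9/18.4 = 0.4293; ln(A/A₀) = -0.8455
τ = −t/ln(A/A₀) = −7.6/-0.8455 = 8.989 s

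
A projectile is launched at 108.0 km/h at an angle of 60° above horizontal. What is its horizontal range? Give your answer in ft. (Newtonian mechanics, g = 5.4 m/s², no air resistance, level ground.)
R = v₀² sin(2θ) / g (with unit conversion) = 473.5 ft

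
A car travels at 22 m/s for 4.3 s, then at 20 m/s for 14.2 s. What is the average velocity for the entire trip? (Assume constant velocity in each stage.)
d₁ = v₁t₁ = 22 × 4.3 = 94.6 m
d₂ = v₂t₂ = 20 × 14.2 = 284 m
d_total = 378.6 m, t_total = 18.5 s
v_avg = d_total/t_total = 378.6/18.5 = 20.46 m/s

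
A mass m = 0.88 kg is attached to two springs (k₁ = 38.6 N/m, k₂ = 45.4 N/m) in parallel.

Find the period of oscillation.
k_eq = k₁+k₂ = 84 N/m
T = 2π√(m/k_eq) = 2π√(0.88/84) = 0.6431 s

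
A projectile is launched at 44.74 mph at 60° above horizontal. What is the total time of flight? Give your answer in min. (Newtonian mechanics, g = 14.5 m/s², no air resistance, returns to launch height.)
T = 2v₀sin(θ)/g (with unit conversion) = 0.03982 min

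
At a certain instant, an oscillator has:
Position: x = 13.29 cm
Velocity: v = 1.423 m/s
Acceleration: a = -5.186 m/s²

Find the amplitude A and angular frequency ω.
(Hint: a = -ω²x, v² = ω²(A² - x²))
a = −ω²x → ω = √(|a|/x) = √(5.186/0.1329) = 6.247 rad/s
v² = ω²(A² − x²) → A = √(x² + v²/ω²) = √(0.1329² + 1.423²/6.247²) = 0.2637 m = 26.37 cm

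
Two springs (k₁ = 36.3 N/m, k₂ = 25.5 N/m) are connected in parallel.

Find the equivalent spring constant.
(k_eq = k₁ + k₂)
k_eq = k₁ + k₂ = 36.3 + 25.5 = 61.8 N/m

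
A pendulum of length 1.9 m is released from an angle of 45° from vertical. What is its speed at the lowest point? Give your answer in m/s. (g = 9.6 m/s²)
h = L(1 − cosθ) = 1.9×(1 − cos45°) = 0.5565 m
v = √(2gh) = √(2×9.6×0.5565) = 3.269 m/s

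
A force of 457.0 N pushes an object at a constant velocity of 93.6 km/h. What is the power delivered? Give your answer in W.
P = Fv = 457 N × 26 m/s = 1.188e+04 W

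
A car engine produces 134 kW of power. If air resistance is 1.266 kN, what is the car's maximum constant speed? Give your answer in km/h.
P = Fv → v = P/F = 134000 W / 1266 N = 105.8 m/s = 381.0 km/h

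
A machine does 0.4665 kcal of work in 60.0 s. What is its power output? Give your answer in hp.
P = W/t = 1952 J / 60 s = 32.53 W = 0.04362 hp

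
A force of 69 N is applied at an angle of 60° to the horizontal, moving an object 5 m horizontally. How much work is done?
W = Fd cosθ = 69×5×cos(60°) = 172.5 J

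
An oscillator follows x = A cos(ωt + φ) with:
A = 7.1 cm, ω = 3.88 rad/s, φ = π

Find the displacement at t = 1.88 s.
x = A cos(ωt + φ) = 7.1×cos(3.88×1.88 + π) = -3.769 cm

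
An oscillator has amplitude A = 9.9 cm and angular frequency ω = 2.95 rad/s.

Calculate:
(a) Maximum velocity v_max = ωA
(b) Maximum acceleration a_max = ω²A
v_max = ωA = 2.95×0.099 = 0.2921 m/s
a_max = ω²A = 2.95²×0.099 = 0.8615 m/s²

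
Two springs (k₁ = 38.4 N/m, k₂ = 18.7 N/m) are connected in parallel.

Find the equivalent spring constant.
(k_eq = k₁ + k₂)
k_eq = k₁ + k₂ = 38.4 + 18.7 = 57.1 N/m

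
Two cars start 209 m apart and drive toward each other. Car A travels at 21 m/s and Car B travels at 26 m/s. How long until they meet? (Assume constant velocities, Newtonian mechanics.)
Combined speed: v_combined = 21 + 26 = 47 m/s
Time to meet: t = d/47 = 209/47 = 4.45 s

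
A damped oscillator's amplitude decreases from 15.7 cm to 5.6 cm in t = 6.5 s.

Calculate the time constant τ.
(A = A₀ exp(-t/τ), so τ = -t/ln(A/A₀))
A/A₀ = 5.6/15.7 = 0.3567; ln(A/A₀) = -1.031
τ = −t/ln(A/A₀) = −6.5/-1.031 = 6.305 s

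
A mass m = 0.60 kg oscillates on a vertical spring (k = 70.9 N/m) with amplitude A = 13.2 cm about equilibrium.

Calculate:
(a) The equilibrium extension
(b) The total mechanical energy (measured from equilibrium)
x_eq = mg/k = 0.6×9.81/70.9 = 0.08302 m = 8.302 cm
E = ½kA² = ½×70.9×(0.132)² = 0.6177 J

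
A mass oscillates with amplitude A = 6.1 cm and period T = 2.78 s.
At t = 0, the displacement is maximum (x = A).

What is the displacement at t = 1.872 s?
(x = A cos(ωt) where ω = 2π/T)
ω = 2π/T = 2π/2.78 = 2.26 rad/s
x = A cos(ωt) = 6.1×cos(2.26×1.872) = -2.824 cm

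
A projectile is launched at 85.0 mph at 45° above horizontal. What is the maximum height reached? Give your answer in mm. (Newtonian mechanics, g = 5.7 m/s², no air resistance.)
H = v₀²sin²(θ)/(2g) (with unit conversion) = 63330.0 mm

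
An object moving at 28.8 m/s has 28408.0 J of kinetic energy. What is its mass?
KE = ½mv² → m = 2KE/v² = 2×28408.0/28.8² = 68.5 kg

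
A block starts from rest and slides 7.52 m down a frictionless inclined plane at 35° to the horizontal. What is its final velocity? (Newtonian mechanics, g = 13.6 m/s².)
a = g sin(θ) = 13.6 × sin(35°) = 7.8 m/s²
v = √(2ad) = √(2 × 7.8 × 7.52) = 10.83 m/s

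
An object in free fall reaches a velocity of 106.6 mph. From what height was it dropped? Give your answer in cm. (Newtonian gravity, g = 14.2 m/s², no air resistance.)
h = v²/(2g) (with unit conversion) = 7996.0 cm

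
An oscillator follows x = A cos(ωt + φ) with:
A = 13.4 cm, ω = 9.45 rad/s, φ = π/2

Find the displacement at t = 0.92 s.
x = A cos(ωt + φ) = 13.4×cos(9.45×0.92 + π/2) = -8.944 cm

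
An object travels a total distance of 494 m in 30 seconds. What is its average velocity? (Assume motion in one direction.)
v_avg = Δd / Δt = 494 / 30 = 16.47 m/s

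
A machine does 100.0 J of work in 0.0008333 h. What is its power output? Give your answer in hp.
P = W/t = 100 J / 3 s = 33.33 W = 0.0447 hp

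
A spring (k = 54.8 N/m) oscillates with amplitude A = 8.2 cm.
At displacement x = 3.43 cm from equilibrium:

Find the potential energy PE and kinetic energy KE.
E_total = ½kA² = ½×54.8×(0.082)² = 0.1842 J
PE = ½kx² = ½×54.8×(0.0343)² = 0.03224 J
KE = E_total − PE = 0.152 J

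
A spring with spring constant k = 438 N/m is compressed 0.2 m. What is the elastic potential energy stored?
PE = ½kx² = ½×438×0.2² = 8.76 J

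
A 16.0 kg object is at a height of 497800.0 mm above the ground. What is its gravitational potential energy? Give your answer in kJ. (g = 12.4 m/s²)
PE = mgh = 16 kg × 12.4 m/s² × 497.8 m = 9.876e+04 J = 98.76 kJ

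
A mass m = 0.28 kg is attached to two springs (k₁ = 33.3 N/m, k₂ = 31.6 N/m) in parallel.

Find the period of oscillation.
k_eq = k₁+k₂ = 64.9 N/m
T = 2π√(m/k_eq) = 2π√(0.28/64.9) = 0.4127 s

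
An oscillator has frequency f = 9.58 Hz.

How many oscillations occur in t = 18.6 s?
n = f×t = 9.58×18.6 = 178.2 oscillations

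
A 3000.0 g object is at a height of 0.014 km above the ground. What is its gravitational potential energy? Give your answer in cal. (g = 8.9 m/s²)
PE = mgh = 3 kg × 8.9 m/s² × 14 m = 373.8 J = 89.34 cal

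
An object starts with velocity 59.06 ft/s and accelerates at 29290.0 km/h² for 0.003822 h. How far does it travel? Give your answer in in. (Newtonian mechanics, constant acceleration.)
d = v₀t + ½at² (with unit conversion) = 18170.0 in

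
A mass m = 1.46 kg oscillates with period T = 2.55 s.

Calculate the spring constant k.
T = 2π√(m/k) → k = m(2π/T)² = 1.46×(2π/2.55)² = 8.864 N/m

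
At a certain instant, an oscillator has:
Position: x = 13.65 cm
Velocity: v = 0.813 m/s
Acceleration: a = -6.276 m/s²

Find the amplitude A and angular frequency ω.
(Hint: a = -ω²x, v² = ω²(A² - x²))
a = −ω²x → ω = √(|a|/x) = √(6.276/0.1365) = 6.781 rad/s
v² = ω²(A² − x²) → A = √(x² + v²/ω²) = √(0.1365² + 0.813²/6.781²) = 0.1817 m = 18.17 cm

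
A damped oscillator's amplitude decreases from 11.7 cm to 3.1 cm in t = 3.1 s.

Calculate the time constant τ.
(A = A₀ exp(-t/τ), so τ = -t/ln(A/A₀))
A/A₀ = 3.1/11.7 = 0.265; ln(A/A₀) = -1.328
τ = −t/ln(A/A₀) = −3.1/-1.328 = 2.334 s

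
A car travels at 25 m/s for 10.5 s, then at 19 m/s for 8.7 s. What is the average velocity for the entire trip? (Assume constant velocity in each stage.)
d₁ = v₁t₁ = 25 × 10.5 = 262.5 m
d₂ = v₂t₂ = 19 × 8.7 = 165.3 m
d_total = 427.8 m, t_total = 19.2 s
v_avg = d_total/t_total = 427.8/19.2 = 22.28 m/s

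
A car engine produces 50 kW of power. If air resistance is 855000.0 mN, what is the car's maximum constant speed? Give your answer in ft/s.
P = Fv → v = P/F = 50000 W / 855 N = 58.48 m/s = 191.9 ft/s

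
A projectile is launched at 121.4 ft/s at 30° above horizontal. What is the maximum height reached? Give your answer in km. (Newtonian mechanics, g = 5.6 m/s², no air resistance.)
H = v₀²sin²(θ)/(2g) (with unit conversion) = 0.03056 km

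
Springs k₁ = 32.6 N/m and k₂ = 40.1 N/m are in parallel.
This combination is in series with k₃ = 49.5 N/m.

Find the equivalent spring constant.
k₁₂ = k₁ + k₂ = 72.7 N/m (parallel)
1/k_eq = 1/k₁₂ + 1/k₃ → k_eq = 29.45 N/m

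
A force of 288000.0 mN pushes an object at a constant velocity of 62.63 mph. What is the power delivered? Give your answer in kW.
P = Fv = 288 N × 28 m/s = 8063 W = 8.063 kW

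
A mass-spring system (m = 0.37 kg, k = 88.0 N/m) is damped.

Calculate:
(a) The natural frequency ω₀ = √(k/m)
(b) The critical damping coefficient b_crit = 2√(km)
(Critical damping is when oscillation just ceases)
ω₀ = √(k/m) = √(88.0/0.37) = 15.42 rad/s
b_crit = 2√(km) = 2√(88.0×0.37) = 11.41 kg/s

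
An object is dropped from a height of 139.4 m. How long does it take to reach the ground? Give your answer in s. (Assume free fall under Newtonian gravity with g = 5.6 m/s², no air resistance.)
t = √(2h/g) = 7.056 s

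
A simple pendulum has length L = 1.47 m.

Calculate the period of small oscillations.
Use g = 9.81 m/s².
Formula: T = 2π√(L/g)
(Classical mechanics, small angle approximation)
T = 2π√(L/g) = 2π√(1.47/9.81) = 2.432 s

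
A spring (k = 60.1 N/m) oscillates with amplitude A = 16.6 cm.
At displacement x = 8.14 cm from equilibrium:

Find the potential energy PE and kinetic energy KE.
E_total = ½kA² = ½×60.1×(0.166)² = 0.8281 J
PE = ½kx² = ½×60.1×(0.0814)² = 0.1991 J
KE = E_total − PE = 0.6289 J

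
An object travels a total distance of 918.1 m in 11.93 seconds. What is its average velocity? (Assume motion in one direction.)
v_avg = Δd / Δt = 918.1 / 11.93 = 76.96 m/s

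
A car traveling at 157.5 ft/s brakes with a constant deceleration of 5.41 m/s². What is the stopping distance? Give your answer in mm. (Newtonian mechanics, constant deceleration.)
d = v₀² / (2a) (with unit conversion) = 213000.0 mm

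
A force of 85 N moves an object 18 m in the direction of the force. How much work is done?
W = Fd = 85×18 = 1530.0 J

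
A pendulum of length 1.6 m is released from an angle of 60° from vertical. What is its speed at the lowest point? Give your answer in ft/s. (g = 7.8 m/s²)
h = L(1 − cosθ) = 1.6×(1 − cos60°) = 0.8 m
v = √(2gh) = √(2×7.8×0.8) = 3.533 m/s = 11.59 ft/s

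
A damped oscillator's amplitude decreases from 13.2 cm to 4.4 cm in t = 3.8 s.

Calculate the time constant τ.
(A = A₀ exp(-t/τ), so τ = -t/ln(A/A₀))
A/A₀ = 4.4/13.2 = 0.3333; ln(A/A₀) = -1.099
τ = −t/ln(A/A₀) = −3.8/-1.099 = 3.459 s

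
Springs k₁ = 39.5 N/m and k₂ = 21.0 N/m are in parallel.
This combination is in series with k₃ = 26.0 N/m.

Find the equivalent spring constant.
k₁₂ = k₁ + k₂ = 60.5 N/m (parallel)
1/k_eq = 1/k₁₂ + 1/k₃ → k_eq = 18.18 N/m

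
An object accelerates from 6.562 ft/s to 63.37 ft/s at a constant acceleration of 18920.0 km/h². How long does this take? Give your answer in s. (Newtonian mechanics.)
t = (v - v₀)/a (with unit conversion) = 11.86 s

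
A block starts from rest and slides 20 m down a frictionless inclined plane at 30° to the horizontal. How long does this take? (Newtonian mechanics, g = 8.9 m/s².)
a = g sin(θ) = 8.9 × sin(30°) = 4.45 m/s²
t = √(2d/a) = √(2 × 20 / 4.45) = 3.0 s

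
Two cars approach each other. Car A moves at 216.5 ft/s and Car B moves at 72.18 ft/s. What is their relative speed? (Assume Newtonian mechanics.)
v_rel = v_A + v_B = 216.5 + 72.18 = 288.7 ft/s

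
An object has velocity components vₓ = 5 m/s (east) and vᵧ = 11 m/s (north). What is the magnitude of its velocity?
|v| = √(vₓ² + vᵧ²) = √(5² + 11²) = √(146) = 12.08 m/s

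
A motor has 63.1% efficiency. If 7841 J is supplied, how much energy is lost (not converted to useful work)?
W_out = η × W_in = 0.631×7841 = 4947.7 J
W_lost = W_in − W_out = 7841 − 4947.7 = 2893.3 J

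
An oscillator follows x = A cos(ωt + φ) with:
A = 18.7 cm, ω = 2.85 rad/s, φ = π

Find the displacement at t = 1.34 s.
x = A cos(ωt + φ) = 18.7×cos(2.85×1.34 + π) = 14.57 cm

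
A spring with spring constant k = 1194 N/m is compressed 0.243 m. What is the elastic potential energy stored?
PE = ½kx² = ½×1194×0.243² = 35.25 J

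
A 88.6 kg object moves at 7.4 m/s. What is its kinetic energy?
KE = ½mv² = ½×88.6×7.4² = 2425.868 J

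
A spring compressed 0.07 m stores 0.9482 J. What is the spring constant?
PE = ½kx² → k = 2PE/x² = 2×0.9482/0.07² = 387.0 N/m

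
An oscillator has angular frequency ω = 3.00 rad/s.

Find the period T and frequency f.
T = 2π/ω = 2π/3.0 = 2.094 s; f = ω/2π = 0.4775 Hz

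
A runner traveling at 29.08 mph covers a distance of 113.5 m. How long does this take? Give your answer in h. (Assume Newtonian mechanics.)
t = d/v (with unit conversion) = 0.002425 h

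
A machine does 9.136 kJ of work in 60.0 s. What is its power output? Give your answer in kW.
P = W/t = 9136 J / 60 s = 152.3 W = 0.1523 kW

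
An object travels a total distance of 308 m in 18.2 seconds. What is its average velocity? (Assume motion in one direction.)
v_avg = Δd / Δt = 308 / 18.2 = 16.92 m/s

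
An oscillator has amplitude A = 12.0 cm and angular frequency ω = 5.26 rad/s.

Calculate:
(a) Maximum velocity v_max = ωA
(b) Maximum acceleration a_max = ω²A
v_max = ωA = 5.26×0.12 = 0.6312 m/s
a_max = ω²A = 5.26²×0.12 = 3.32 m/s²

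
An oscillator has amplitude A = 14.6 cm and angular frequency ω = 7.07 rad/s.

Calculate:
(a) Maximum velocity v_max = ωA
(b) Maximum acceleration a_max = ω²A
v_max = ωA = 7.07×0.146 = 1.032 m/s
a_max = ω²A = 7.07²×0.146 = 7.298 m/s²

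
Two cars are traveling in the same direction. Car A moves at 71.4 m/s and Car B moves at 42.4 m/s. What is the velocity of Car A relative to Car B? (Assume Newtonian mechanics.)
v_rel = v_A - v_B = 71.4 - 42.4 = 29.0 m/s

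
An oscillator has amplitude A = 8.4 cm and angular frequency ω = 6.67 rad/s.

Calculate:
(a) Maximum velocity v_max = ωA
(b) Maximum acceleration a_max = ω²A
v_max = ωA = 6.67×0.084 = 0.5603 m/s
a_max = ω²A = 6.67²×0.084 = 3.737 m/s²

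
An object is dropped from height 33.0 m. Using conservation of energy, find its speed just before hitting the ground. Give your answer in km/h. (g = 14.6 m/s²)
mgh = ½mv² → v = √(2gh) = √(2×14.6×33) = 31.04 m/s = 111.8 km/h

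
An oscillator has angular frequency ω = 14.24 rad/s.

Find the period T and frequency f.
T = 2π/ω = 2π/14.24 = 0.4412 s; f = ω/2π = 2.266 Hz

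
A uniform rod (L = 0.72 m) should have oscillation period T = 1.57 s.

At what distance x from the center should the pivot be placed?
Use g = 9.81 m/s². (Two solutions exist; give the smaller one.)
T = 2π√((L²/12 + x²)/(gx)). Let c = T²g/(4π²) = 0.6125.
x² − cx + L²/12 = 0 → x = (c − √(c² − L²/3))/2 = 0.08133 m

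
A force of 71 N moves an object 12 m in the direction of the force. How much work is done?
W = Fd = 71×12 = 852.0 J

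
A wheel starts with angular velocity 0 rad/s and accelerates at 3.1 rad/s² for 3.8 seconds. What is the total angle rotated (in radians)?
θ = ω₀t + ½αt² = 0×3.8 + ½×3.1×3.8² = 22.38 rad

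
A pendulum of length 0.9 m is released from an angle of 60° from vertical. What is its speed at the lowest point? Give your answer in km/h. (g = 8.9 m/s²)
h = L(1 − cosθ) = 0.9×(1 − cos60°) = 0.45 m
v = √(2gh) = √(2×8.9×0.45) = 2.83 m/s = 10.19 km/h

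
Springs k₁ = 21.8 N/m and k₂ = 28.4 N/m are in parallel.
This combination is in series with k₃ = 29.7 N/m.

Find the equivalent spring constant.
k₁₂ = k₁ + k₂ = 50.2 N/m (parallel)
1/k_eq = 1/k₁₂ + 1/k₃ → k_eq = 18.66 N/m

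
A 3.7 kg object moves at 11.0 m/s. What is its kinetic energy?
KE = ½mv² = ½×3.7×11.0² = 223.85 J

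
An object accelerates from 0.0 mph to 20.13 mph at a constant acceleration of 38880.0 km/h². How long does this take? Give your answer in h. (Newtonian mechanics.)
t = (v - v₀)/a (with unit conversion) = 0.0008332 h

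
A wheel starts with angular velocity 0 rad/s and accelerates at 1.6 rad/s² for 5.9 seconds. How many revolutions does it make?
θ = ω₀t + ½αt² = 0×5.9 + ½×1.6×5.9² = 27.85 rad
Revolutions = θ/(2π) = 27.85/(2π) = 4.43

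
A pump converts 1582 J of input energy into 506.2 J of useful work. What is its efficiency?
η = W_out/W_in = 506.2/1582 = 0.32 = 32.0%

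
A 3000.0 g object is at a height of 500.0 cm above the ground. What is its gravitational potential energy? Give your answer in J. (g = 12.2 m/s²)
PE = mgh = 3 kg × 12.2 m/s² × 5 m = 183 J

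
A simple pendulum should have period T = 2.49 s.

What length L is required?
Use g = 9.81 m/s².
T = 2π√(L/g) → L = g(T/2π)² = 9.81×(2.49/2π)² = 1.541 m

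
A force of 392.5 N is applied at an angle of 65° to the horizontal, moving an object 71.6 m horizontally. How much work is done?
W = Fd cosθ = 392.5×71.6×cos(65°) = 11877.0 J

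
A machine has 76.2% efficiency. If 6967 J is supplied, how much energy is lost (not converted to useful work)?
W_out = η × W_in = 0.762×6967 = 5308.9 J
W_lost = W_in − W_out = 6967 − 5308.9 = 1658.1 J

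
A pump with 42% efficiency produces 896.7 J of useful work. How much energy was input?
W_in = W_out/η = 896.7/0.42 = 2135.0 J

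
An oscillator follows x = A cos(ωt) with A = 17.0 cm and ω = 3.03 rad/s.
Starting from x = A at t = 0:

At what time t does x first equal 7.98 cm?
cos(ωt) = x/A = 7.98/17.0 = 0.4694
ωt = arccos(0.4694) = 1.082 rad
t = 1.082/3.03 = 0.3572 s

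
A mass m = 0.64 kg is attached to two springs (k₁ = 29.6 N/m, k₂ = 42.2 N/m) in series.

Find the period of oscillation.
k_eq = k₁k₂/(k₁+k₂) = 17.4 N/m
T = 2π√(m/k_eq) = 2π√(0.64/17.4) = 1.205 s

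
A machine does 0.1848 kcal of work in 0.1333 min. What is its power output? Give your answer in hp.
P = W/t = 773.2 J / 7.998 s = 96.67 W = 0.1296 hp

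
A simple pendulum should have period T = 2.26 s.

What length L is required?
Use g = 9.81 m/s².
T = 2π√(L/g) → L = g(T/2π)² = 9.81×(2.26/2π)² = 1.269 m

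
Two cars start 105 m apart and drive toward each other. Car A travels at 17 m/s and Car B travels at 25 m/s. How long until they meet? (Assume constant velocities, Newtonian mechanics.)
Combined speed: v_combined = 17 + 25 = 42 m/s
Time to meet: t = d/42 = 105/42 = 2.5 s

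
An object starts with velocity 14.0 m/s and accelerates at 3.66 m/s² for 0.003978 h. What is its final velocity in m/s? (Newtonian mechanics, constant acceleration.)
v = v₀ + at (with unit conversion) = 66.41 m/s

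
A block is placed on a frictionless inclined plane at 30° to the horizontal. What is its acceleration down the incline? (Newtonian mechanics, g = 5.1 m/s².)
a = g sin(θ) = 5.1 × sin(30°) = 5.1 × 0.5 = 2.55 m/s²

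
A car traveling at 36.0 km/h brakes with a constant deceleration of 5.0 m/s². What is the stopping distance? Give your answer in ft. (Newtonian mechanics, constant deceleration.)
d = v₀² / (2a) (with unit conversion) = 32.81 ft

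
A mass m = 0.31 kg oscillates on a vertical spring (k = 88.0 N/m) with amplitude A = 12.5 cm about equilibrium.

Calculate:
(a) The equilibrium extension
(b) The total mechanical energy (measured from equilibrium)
x_eq = mg/k = 0.31×9.81/88.0 = 0.03456 m = 3.456 cm
E = ½kA² = ½×88.0×(0.125)² = 0.6875 J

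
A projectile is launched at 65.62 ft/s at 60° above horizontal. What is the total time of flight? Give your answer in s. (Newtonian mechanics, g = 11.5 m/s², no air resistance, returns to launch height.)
T = 2v₀sin(θ)/g (with unit conversion) = 3.012 s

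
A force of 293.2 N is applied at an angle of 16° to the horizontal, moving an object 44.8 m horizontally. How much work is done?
W = Fd cosθ = 293.2×44.8×cos(16°) = 12627.0 J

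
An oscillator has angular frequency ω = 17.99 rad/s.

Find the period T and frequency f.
T = 2π/ω = 2π/17.99 = 0.3493 s; f = ω/2π = 2.863 Hz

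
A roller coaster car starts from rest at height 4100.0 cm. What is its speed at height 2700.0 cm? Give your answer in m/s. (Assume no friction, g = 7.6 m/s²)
mgh₁ = ½mv₂² + mgh₂ → v₂ = √(2g(h₁−h₂)) = √(2×7.6×(41−27)) = 14.59 m/s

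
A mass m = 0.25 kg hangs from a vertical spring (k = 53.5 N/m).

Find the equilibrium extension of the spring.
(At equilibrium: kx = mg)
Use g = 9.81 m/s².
x_eq = mg/k = 0.25×9.81/53.5 = 0.04584 m = 4.584 cm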